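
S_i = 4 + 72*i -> [4, 76, 148, 220, 292]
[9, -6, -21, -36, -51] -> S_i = 9 + -15*i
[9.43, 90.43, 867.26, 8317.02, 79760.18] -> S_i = 9.43*9.59^i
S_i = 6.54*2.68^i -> [6.54, 17.53, 46.97, 125.89, 337.38]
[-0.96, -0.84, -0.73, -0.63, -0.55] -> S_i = -0.96*0.87^i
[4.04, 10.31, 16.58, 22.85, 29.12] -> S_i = 4.04 + 6.27*i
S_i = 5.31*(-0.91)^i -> [5.31, -4.83, 4.4, -4.0, 3.64]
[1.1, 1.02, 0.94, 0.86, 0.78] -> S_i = 1.10 + -0.08*i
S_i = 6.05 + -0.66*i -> [6.05, 5.39, 4.73, 4.07, 3.41]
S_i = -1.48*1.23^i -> [-1.48, -1.82, -2.24, -2.75, -3.39]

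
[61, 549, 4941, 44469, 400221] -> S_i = 61*9^i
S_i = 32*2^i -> [32, 64, 128, 256, 512]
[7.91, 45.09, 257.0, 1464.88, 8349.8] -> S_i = 7.91*5.70^i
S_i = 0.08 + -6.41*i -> [0.08, -6.33, -12.74, -19.15, -25.56]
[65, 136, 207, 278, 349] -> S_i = 65 + 71*i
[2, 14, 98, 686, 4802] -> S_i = 2*7^i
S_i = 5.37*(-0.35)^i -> [5.37, -1.88, 0.66, -0.23, 0.08]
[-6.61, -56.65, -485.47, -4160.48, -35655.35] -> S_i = -6.61*8.57^i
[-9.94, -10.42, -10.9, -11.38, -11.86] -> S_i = -9.94 + -0.48*i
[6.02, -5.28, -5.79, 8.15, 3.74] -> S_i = Random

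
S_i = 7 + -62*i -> [7, -55, -117, -179, -241]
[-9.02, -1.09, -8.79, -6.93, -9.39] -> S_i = Random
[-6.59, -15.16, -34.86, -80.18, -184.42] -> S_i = -6.59*2.30^i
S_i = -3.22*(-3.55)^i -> [-3.22, 11.43, -40.58, 144.06, -511.41]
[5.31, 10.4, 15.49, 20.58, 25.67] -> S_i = 5.31 + 5.09*i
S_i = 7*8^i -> [7, 56, 448, 3584, 28672]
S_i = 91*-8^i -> [91, -728, 5824, -46592, 372736]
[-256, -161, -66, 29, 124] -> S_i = -256 + 95*i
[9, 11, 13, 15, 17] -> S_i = 9 + 2*i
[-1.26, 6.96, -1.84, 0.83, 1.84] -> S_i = Random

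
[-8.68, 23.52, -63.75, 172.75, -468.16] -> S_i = -8.68*(-2.71)^i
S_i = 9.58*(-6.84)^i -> [9.58, -65.53, 448.21, -3065.73, 20969.59]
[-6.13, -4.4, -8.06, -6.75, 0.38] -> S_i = Random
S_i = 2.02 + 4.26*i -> [2.02, 6.28, 10.54, 14.8, 19.06]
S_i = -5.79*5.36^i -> [-5.79, -31.03, -166.34, -891.61, -4779.01]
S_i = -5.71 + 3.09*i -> [-5.71, -2.62, 0.47, 3.56, 6.65]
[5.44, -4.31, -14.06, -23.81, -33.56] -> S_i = 5.44 + -9.75*i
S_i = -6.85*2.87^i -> [-6.85, -19.66, -56.42, -161.93, -464.75]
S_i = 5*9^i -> [5, 45, 405, 3645, 32805]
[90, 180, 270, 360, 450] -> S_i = 90 + 90*i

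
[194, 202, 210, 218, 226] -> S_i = 194 + 8*i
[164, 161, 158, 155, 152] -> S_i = 164 + -3*i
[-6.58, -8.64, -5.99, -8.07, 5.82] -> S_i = Random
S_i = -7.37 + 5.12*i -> [-7.37, -2.25, 2.87, 7.99, 13.11]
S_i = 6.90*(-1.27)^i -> [6.9, -8.76, 11.13, -14.13, 17.95]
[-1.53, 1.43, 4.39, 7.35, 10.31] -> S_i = -1.53 + 2.96*i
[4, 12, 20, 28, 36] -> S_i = 4 + 8*i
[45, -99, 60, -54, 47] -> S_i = Random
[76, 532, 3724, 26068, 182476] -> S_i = 76*7^i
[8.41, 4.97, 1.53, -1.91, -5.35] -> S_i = 8.41 + -3.44*i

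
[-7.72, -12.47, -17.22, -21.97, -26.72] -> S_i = -7.72 + -4.75*i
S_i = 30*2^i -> [30, 60, 120, 240, 480]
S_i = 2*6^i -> [2, 12, 72, 432, 2592]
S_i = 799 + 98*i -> [799, 897, 995, 1093, 1191]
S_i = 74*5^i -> [74, 370, 1850, 9250, 46250]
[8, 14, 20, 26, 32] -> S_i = 8 + 6*i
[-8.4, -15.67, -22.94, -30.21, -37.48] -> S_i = -8.40 + -7.27*i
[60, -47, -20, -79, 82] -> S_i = Random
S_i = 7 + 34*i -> [7, 41, 75, 109, 143]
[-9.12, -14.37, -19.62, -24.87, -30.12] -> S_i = -9.12 + -5.25*i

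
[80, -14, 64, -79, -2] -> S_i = Random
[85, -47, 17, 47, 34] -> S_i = Random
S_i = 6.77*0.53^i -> [6.77, 3.59, 1.9, 1.01, 0.53]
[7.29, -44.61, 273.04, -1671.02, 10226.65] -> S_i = 7.29*(-6.12)^i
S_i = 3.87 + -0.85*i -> [3.87, 3.02, 2.17, 1.32, 0.47]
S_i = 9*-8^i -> [9, -72, 576, -4608, 36864]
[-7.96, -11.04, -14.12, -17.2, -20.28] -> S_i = -7.96 + -3.08*i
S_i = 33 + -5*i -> [33, 28, 23, 18, 13]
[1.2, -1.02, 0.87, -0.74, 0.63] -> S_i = 1.20*(-0.85)^i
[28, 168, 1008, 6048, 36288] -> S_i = 28*6^i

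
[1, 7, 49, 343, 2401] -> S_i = 1*7^i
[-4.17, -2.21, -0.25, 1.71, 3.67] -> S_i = -4.17 + 1.96*i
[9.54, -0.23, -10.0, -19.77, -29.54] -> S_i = 9.54 + -9.77*i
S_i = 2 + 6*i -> [2, 8, 14, 20, 26]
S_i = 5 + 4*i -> [5, 9, 13, 17, 21]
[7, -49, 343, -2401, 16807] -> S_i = 7*-7^i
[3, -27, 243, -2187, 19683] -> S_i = 3*-9^i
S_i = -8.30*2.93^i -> [-8.3, -24.32, -71.25, -208.78, -611.71]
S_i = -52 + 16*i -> [-52, -36, -20, -4, 12]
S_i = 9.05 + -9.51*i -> [9.05, -0.46, -9.97, -19.48, -28.99]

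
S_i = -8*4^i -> [-8, -32, -128, -512, -2048]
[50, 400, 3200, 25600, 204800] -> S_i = 50*8^i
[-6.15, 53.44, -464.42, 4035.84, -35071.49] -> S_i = -6.15*(-8.69)^i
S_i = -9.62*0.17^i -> [-9.62, -1.64, -0.28, -0.05, -0.01]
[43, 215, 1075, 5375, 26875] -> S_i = 43*5^i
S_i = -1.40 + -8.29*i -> [-1.4, -9.69, -17.98, -26.27, -34.56]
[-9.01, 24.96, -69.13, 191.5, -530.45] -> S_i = -9.01*(-2.77)^i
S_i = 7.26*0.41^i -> [7.26, 2.98, 1.22, 0.5, 0.21]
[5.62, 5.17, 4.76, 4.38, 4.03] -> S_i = 5.62*0.92^i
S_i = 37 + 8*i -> [37, 45, 53, 61, 69]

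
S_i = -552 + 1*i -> [-552, -551, -550, -549, -548]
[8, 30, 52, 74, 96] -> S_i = 8 + 22*i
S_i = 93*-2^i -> [93, -186, 372, -744, 1488]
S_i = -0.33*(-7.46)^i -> [-0.33, 2.46, -18.37, 137.0, -1022.04]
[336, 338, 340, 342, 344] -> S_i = 336 + 2*i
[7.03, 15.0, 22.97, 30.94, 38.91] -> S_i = 7.03 + 7.97*i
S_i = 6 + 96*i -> [6, 102, 198, 294, 390]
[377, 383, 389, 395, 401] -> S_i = 377 + 6*i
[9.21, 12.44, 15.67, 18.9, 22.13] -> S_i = 9.21 + 3.23*i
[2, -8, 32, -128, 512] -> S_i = 2*-4^i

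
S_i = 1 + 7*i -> [1, 8, 15, 22, 29]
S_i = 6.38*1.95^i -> [6.38, 12.44, 24.26, 47.31, 92.25]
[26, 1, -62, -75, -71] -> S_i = Random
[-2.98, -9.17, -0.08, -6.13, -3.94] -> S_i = Random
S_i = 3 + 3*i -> [3, 6, 9, 12, 15]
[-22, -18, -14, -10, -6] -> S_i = -22 + 4*i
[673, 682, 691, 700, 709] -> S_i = 673 + 9*i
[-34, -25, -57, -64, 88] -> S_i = Random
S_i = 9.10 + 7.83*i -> [9.1, 16.93, 24.76, 32.59, 40.42]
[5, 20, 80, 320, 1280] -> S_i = 5*4^i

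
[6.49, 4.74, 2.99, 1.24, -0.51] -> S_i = 6.49 + -1.75*i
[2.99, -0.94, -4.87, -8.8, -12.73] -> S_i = 2.99 + -3.93*i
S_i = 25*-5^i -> [25, -125, 625, -3125, 15625]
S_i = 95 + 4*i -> [95, 99, 103, 107, 111]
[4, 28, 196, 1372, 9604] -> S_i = 4*7^i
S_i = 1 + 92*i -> [1, 93, 185, 277, 369]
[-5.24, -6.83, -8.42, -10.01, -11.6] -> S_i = -5.24 + -1.59*i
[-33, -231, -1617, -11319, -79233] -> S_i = -33*7^i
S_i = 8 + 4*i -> [8, 12, 16, 20, 24]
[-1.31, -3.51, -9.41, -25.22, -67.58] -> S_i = -1.31*2.68^i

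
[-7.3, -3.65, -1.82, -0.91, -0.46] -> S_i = -7.30*0.50^i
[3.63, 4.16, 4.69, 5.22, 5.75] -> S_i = 3.63 + 0.53*i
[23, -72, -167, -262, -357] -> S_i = 23 + -95*i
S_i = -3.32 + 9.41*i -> [-3.32, 6.09, 15.5, 24.91, 34.32]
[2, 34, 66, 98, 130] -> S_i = 2 + 32*i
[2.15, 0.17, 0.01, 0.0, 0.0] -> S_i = 2.15*0.08^i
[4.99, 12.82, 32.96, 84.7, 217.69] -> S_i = 4.99*2.57^i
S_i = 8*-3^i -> [8, -24, 72, -216, 648]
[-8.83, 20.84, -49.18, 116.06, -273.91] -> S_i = -8.83*(-2.36)^i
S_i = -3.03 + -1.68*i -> [-3.03, -4.71, -6.39, -8.07, -9.75]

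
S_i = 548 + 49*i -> [548, 597, 646, 695, 744]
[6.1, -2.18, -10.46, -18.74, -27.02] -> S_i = 6.10 + -8.28*i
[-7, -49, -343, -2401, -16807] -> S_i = -7*7^i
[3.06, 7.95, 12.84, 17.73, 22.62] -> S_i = 3.06 + 4.89*i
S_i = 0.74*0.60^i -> [0.74, 0.44, 0.27, 0.16, 0.1]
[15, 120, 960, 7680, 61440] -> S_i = 15*8^i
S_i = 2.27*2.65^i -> [2.27, 6.02, 15.94, 42.24, 111.95]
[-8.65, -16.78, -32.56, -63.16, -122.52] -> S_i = -8.65*1.94^i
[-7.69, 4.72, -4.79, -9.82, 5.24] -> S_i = Random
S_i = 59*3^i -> [59, 177, 531, 1593, 4779]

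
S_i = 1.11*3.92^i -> [1.11, 4.35, 17.06, 66.86, 262.1]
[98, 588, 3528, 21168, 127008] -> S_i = 98*6^i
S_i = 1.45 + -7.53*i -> [1.45, -6.08, -13.61, -21.14, -28.67]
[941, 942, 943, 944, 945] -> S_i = 941 + 1*i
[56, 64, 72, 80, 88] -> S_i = 56 + 8*i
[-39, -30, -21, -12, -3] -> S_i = -39 + 9*i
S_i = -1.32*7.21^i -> [-1.32, -9.52, -68.62, -494.74, -3567.1]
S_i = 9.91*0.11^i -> [9.91, 1.09, 0.12, 0.01, 0.0]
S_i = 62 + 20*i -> [62, 82, 102, 122, 142]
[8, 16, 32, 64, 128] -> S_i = 8*2^i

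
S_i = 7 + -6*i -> [7, 1, -5, -11, -17]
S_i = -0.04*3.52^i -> [-0.04, -0.14, -0.5, -1.74, -6.14]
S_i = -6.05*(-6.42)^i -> [-6.05, 38.84, -249.36, 1600.89, -10277.69]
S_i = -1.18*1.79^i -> [-1.18, -2.11, -3.78, -6.77, -12.11]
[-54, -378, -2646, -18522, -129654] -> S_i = -54*7^i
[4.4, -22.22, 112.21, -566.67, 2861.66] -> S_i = 4.40*(-5.05)^i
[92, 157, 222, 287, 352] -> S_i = 92 + 65*i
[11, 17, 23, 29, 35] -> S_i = 11 + 6*i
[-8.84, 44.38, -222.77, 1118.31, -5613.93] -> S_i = -8.84*(-5.02)^i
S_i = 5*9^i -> [5, 45, 405, 3645, 32805]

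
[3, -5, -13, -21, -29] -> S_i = 3 + -8*i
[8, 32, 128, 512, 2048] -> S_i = 8*4^i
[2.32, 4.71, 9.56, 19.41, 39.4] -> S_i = 2.32*2.03^i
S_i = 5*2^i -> [5, 10, 20, 40, 80]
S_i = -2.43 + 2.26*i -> [-2.43, -0.17, 2.09, 4.35, 6.61]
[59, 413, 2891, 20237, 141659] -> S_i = 59*7^i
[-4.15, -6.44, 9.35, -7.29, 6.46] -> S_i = Random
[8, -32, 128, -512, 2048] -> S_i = 8*-4^i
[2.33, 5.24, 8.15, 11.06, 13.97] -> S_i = 2.33 + 2.91*i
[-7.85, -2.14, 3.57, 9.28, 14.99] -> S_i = -7.85 + 5.71*i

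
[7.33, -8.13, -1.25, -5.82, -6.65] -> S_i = Random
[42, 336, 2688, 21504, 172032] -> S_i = 42*8^i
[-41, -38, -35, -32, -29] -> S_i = -41 + 3*i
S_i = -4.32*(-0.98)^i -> [-4.32, 4.23, -4.15, 4.07, -3.98]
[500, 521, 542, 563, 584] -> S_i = 500 + 21*i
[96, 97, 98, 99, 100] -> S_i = 96 + 1*i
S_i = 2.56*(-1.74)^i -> [2.56, -4.45, 7.75, -13.49, 23.47]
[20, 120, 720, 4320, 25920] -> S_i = 20*6^i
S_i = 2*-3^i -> [2, -6, 18, -54, 162]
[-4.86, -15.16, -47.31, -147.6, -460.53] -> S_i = -4.86*3.12^i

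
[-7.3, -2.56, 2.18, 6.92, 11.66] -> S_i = -7.30 + 4.74*i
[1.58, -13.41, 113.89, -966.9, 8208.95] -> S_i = 1.58*(-8.49)^i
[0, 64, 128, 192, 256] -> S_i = 0 + 64*i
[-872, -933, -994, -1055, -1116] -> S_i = -872 + -61*i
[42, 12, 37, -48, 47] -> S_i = Random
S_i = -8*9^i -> [-8, -72, -648, -5832, -52488]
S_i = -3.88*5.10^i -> [-3.88, -19.79, -100.92, -514.69, -2624.9]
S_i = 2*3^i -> [2, 6, 18, 54, 162]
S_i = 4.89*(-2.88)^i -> [4.89, -14.08, 40.56, -116.81, 336.42]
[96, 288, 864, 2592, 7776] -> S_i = 96*3^i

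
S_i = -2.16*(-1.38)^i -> [-2.16, 2.98, -4.11, 5.68, -7.83]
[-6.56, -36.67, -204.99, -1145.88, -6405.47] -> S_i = -6.56*5.59^i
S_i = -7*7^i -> [-7, -49, -343, -2401, -16807]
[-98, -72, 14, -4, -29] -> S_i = Random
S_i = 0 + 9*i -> [0, 9, 18, 27, 36]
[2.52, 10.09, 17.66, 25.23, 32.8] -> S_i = 2.52 + 7.57*i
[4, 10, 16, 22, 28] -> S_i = 4 + 6*i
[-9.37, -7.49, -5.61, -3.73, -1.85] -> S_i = -9.37 + 1.88*i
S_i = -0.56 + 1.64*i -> [-0.56, 1.08, 2.72, 4.36, 6.0]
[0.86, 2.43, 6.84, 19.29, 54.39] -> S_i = 0.86*2.82^i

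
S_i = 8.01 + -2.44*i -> [8.01, 5.57, 3.13, 0.69, -1.75]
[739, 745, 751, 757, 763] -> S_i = 739 + 6*i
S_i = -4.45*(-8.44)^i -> [-4.45, 37.56, -316.99, 2675.39, -22580.3]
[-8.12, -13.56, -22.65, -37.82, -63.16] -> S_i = -8.12*1.67^i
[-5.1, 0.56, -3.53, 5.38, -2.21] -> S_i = Random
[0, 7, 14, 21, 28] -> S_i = 0 + 7*i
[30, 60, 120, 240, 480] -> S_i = 30*2^i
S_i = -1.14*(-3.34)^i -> [-1.14, 3.81, -12.72, 42.48, -141.87]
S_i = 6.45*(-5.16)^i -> [6.45, -33.28, 171.74, -886.15, 4572.55]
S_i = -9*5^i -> [-9, -45, -225, -1125, -5625]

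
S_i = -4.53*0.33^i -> [-4.53, -1.49, -0.49, -0.16, -0.05]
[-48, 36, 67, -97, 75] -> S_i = Random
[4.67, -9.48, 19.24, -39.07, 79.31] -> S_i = 4.67*(-2.03)^i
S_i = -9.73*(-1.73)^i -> [-9.73, 16.83, -29.12, 50.38, -87.16]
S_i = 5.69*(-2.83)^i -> [5.69, -16.1, 45.57, -128.96, 364.97]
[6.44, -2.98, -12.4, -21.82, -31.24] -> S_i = 6.44 + -9.42*i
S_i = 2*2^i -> [2, 4, 8, 16, 32]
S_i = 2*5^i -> [2, 10, 50, 250, 1250]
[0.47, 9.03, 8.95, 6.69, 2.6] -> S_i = Random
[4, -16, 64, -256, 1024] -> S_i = 4*-4^i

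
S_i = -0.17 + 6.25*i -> [-0.17, 6.08, 12.33, 18.58, 24.83]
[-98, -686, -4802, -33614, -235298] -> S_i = -98*7^i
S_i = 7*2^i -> [7, 14, 28, 56, 112]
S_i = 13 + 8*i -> [13, 21, 29, 37, 45]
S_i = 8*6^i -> [8, 48, 288, 1728, 10368]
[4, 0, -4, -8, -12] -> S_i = 4 + -4*i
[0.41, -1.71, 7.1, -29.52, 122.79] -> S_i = 0.41*(-4.16)^i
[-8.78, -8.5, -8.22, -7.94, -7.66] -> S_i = -8.78 + 0.28*i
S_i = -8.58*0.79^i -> [-8.58, -6.78, -5.35, -4.23, -3.34]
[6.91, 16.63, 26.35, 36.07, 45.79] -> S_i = 6.91 + 9.72*i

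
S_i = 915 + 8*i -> [915, 923, 931, 939, 947]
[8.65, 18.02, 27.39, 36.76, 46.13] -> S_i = 8.65 + 9.37*i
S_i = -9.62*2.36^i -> [-9.62, -22.7, -53.58, -126.45, -298.42]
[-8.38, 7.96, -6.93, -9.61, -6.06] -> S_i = Random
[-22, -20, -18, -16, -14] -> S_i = -22 + 2*i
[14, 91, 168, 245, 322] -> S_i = 14 + 77*i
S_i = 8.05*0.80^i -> [8.05, 6.44, 5.15, 4.12, 3.3]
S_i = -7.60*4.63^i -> [-7.6, -35.19, -162.92, -754.32, -3492.51]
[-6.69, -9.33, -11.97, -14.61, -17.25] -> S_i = -6.69 + -2.64*i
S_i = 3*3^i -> [3, 9, 27, 81, 243]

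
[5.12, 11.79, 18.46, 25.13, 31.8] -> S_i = 5.12 + 6.67*i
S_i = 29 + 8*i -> [29, 37, 45, 53, 61]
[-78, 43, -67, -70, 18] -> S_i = Random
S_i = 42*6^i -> [42, 252, 1512, 9072, 54432]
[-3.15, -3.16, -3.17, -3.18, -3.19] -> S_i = -3.15 + -0.01*i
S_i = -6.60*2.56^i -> [-6.6, -16.9, -43.25, -110.73, -283.47]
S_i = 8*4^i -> [8, 32, 128, 512, 2048]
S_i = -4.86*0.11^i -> [-4.86, -0.53, -0.06, -0.01, -0.0]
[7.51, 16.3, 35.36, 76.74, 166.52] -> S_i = 7.51*2.17^i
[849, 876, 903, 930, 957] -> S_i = 849 + 27*i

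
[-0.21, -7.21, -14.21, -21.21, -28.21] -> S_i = -0.21 + -7.00*i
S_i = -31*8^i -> [-31, -248, -1984, -15872, -126976]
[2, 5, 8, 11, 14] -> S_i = 2 + 3*i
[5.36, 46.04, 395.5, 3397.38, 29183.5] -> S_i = 5.36*8.59^i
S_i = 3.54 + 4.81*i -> [3.54, 8.35, 13.16, 17.97, 22.78]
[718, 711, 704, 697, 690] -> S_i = 718 + -7*i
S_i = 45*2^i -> [45, 90, 180, 360, 720]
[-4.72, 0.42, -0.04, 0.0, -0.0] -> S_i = -4.72*(-0.09)^i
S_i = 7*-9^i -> [7, -63, 567, -5103, 45927]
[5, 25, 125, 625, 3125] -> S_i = 5*5^i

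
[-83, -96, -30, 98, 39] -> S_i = Random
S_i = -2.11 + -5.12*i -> [-2.11, -7.23, -12.35, -17.47, -22.59]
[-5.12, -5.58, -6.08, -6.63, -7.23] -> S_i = -5.12*1.09^i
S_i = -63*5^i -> [-63, -315, -1575, -7875, -39375]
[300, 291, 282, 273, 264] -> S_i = 300 + -9*i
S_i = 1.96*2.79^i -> [1.96, 5.47, 15.26, 42.57, 118.76]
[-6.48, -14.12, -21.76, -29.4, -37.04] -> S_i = -6.48 + -7.64*i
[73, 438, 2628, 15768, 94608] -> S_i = 73*6^i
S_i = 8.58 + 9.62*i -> [8.58, 18.2, 27.82, 37.44, 47.06]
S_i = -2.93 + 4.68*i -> [-2.93, 1.75, 6.43, 11.11, 15.79]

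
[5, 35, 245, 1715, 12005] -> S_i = 5*7^i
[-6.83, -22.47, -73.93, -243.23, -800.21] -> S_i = -6.83*3.29^i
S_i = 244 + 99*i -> [244, 343, 442, 541, 640]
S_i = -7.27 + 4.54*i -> [-7.27, -2.73, 1.81, 6.35, 10.89]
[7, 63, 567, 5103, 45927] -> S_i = 7*9^i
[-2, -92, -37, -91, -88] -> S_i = Random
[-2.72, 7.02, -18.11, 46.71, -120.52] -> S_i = -2.72*(-2.58)^i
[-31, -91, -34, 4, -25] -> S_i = Random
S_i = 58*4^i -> [58, 232, 928, 3712, 14848]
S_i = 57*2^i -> [57, 114, 228, 456, 912]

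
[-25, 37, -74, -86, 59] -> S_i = Random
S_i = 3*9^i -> [3, 27, 243, 2187, 19683]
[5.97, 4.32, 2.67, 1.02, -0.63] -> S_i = 5.97 + -1.65*i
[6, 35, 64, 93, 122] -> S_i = 6 + 29*i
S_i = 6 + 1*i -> [6, 7, 8, 9, 10]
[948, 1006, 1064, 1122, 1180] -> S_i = 948 + 58*i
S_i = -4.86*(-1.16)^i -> [-4.86, 5.64, -6.54, 7.59, -8.8]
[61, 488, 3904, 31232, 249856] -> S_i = 61*8^i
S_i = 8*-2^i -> [8, -16, 32, -64, 128]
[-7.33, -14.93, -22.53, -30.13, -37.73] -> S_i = -7.33 + -7.60*i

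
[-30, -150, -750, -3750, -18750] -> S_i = -30*5^i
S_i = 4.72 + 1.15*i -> [4.72, 5.87, 7.02, 8.17, 9.32]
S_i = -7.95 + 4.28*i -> [-7.95, -3.67, 0.61, 4.89, 9.17]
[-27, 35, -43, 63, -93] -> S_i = Random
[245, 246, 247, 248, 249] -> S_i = 245 + 1*i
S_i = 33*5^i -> [33, 165, 825, 4125, 20625]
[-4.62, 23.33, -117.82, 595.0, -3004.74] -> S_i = -4.62*(-5.05)^i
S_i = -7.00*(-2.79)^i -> [-7.0, 19.53, -54.49, 152.02, -424.15]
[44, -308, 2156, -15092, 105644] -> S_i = 44*-7^i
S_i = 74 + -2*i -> [74, 72, 70, 68, 66]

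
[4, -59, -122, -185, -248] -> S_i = 4 + -63*i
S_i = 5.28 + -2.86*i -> [5.28, 2.42, -0.44, -3.3, -6.16]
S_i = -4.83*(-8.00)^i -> [-4.83, 38.64, -309.12, 2472.96, -19783.68]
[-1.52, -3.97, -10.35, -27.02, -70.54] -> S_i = -1.52*2.61^i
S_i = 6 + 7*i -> [6, 13, 20, 27, 34]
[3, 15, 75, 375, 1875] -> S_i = 3*5^i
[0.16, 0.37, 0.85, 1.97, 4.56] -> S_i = 0.16*2.31^i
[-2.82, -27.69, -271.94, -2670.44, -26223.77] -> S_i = -2.82*9.82^i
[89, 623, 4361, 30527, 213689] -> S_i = 89*7^i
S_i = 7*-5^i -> [7, -35, 175, -875, 4375]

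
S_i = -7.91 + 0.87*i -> [-7.91, -7.04, -6.17, -5.3, -4.43]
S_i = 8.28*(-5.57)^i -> [8.28, -46.12, 256.89, -1430.86, 7969.87]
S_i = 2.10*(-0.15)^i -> [2.1, -0.32, 0.05, -0.01, 0.0]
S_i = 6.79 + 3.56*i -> [6.79, 10.35, 13.91, 17.47, 21.03]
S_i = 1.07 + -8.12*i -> [1.07, -7.05, -15.17, -23.29, -31.41]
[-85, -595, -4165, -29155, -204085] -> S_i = -85*7^i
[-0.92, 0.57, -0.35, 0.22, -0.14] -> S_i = -0.92*(-0.62)^i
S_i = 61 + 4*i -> [61, 65, 69, 73, 77]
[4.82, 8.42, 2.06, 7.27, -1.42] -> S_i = Random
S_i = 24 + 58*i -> [24, 82, 140, 198, 256]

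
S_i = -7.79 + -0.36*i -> [-7.79, -8.15, -8.51, -8.87, -9.23]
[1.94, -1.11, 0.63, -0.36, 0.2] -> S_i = 1.94*(-0.57)^i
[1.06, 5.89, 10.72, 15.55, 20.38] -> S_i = 1.06 + 4.83*i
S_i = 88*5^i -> [88, 440, 2200, 11000, 55000]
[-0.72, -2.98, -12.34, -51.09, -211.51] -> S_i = -0.72*4.14^i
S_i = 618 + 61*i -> [618, 679, 740, 801, 862]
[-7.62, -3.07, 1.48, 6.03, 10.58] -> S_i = -7.62 + 4.55*i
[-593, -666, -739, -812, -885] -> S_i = -593 + -73*i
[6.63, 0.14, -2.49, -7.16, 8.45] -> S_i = Random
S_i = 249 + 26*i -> [249, 275, 301, 327, 353]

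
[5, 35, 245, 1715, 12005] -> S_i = 5*7^i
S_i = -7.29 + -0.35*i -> [-7.29, -7.64, -7.99, -8.34, -8.69]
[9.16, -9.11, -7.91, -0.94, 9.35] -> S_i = Random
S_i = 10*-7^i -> [10, -70, 490, -3430, 24010]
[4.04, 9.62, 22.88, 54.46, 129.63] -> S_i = 4.04*2.38^i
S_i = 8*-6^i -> [8, -48, 288, -1728, 10368]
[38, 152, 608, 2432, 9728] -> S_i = 38*4^i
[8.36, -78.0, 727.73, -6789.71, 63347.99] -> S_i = 8.36*(-9.33)^i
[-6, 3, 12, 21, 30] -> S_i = -6 + 9*i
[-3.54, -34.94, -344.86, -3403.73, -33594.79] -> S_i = -3.54*9.87^i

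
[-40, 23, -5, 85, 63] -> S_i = Random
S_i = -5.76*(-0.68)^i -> [-5.76, 3.92, -2.66, 1.81, -1.23]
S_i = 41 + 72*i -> [41, 113, 185, 257, 329]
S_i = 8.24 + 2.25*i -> [8.24, 10.49, 12.74, 14.99, 17.24]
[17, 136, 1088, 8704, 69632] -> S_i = 17*8^i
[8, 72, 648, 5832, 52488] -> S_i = 8*9^i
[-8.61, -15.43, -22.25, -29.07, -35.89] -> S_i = -8.61 + -6.82*i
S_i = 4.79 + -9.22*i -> [4.79, -4.43, -13.65, -22.87, -32.09]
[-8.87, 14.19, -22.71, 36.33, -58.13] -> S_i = -8.87*(-1.60)^i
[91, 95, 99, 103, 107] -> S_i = 91 + 4*i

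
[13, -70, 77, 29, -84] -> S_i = Random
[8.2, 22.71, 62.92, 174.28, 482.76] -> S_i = 8.20*2.77^i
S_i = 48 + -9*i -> [48, 39, 30, 21, 12]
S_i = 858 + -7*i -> [858, 851, 844, 837, 830]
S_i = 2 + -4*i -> [2, -2, -6, -10, -14]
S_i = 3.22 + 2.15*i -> [3.22, 5.37, 7.52, 9.67, 11.82]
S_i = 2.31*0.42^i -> [2.31, 0.97, 0.41, 0.17, 0.07]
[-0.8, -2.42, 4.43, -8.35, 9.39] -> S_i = Random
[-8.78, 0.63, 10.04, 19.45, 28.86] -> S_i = -8.78 + 9.41*i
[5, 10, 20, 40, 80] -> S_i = 5*2^i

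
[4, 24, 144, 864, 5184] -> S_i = 4*6^i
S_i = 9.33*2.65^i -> [9.33, 24.72, 65.52, 173.63, 460.11]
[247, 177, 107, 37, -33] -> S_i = 247 + -70*i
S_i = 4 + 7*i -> [4, 11, 18, 25, 32]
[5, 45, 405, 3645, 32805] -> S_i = 5*9^i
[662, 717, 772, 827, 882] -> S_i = 662 + 55*i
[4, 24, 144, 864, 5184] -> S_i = 4*6^i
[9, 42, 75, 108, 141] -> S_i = 9 + 33*i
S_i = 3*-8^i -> [3, -24, 192, -1536, 12288]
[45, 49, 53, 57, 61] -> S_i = 45 + 4*i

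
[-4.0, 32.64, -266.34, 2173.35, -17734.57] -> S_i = -4.00*(-8.16)^i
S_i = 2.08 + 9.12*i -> [2.08, 11.2, 20.32, 29.44, 38.56]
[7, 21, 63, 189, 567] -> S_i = 7*3^i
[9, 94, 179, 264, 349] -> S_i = 9 + 85*i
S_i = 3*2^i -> [3, 6, 12, 24, 48]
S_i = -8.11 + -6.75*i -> [-8.11, -14.86, -21.61, -28.36, -35.11]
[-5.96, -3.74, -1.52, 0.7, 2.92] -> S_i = -5.96 + 2.22*i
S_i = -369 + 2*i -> [-369, -367, -365, -363, -361]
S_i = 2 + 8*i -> [2, 10, 18, 26, 34]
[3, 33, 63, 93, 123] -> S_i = 3 + 30*i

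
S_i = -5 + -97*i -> [-5, -102, -199, -296, -393]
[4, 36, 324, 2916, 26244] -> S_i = 4*9^i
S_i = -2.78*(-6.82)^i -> [-2.78, 18.96, -129.3, 881.86, -6014.26]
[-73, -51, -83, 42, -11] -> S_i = Random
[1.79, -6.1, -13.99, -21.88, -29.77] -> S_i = 1.79 + -7.89*i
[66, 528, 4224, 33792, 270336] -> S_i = 66*8^i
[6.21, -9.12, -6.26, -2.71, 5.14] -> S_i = Random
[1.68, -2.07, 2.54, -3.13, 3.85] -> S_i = 1.68*(-1.23)^i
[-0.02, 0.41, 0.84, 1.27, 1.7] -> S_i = -0.02 + 0.43*i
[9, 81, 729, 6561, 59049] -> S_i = 9*9^i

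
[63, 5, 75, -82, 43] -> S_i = Random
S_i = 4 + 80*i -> [4, 84, 164, 244, 324]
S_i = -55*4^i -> [-55, -220, -880, -3520, -14080]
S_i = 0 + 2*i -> [0, 2, 4, 6, 8]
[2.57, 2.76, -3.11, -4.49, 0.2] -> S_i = Random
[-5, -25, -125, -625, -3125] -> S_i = -5*5^i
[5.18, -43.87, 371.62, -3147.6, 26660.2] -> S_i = 5.18*(-8.47)^i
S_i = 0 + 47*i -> [0, 47, 94, 141, 188]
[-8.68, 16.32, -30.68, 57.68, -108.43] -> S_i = -8.68*(-1.88)^i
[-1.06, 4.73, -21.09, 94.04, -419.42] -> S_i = -1.06*(-4.46)^i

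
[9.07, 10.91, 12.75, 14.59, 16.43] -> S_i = 9.07 + 1.84*i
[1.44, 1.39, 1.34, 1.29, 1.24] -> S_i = 1.44 + -0.05*i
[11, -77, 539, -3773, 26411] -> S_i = 11*-7^i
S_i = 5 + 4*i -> [5, 9, 13, 17, 21]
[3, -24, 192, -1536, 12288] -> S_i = 3*-8^i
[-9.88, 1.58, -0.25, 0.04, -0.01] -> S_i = -9.88*(-0.16)^i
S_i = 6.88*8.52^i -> [6.88, 58.62, 499.42, 4255.08, 36253.24]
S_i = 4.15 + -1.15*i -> [4.15, 3.0, 1.85, 0.7, -0.45]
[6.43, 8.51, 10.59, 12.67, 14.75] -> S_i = 6.43 + 2.08*i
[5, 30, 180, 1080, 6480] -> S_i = 5*6^i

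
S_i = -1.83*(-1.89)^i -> [-1.83, 3.46, -6.54, 12.35, -23.35]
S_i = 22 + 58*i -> [22, 80, 138, 196, 254]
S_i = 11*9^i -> [11, 99, 891, 8019, 72171]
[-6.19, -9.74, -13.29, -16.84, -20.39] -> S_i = -6.19 + -3.55*i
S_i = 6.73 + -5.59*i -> [6.73, 1.14, -4.45, -10.04, -15.63]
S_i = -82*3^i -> [-82, -246, -738, -2214, -6642]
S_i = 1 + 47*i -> [1, 48, 95, 142, 189]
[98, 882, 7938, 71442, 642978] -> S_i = 98*9^i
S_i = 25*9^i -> [25, 225, 2025, 18225, 164025]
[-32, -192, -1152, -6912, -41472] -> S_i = -32*6^i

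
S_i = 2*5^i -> [2, 10, 50, 250, 1250]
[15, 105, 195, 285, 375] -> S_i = 15 + 90*i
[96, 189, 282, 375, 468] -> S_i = 96 + 93*i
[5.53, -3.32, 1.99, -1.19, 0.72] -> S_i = 5.53*(-0.60)^i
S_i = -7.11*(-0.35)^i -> [-7.11, 2.49, -0.87, 0.3, -0.11]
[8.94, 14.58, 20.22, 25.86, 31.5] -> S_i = 8.94 + 5.64*i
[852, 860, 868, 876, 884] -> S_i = 852 + 8*i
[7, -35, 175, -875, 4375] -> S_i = 7*-5^i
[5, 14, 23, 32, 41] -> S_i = 5 + 9*i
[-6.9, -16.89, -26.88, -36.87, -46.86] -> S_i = -6.90 + -9.99*i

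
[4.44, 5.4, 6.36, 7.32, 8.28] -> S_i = 4.44 + 0.96*i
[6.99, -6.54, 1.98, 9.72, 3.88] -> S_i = Random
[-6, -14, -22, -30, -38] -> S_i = -6 + -8*i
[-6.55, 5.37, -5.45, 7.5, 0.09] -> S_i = Random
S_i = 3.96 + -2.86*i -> [3.96, 1.1, -1.76, -4.62, -7.48]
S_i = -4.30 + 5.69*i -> [-4.3, 1.39, 7.08, 12.77, 18.46]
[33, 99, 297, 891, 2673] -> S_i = 33*3^i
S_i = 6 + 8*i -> [6, 14, 22, 30, 38]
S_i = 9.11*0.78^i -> [9.11, 7.11, 5.54, 4.32, 3.37]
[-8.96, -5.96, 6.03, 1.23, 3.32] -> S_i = Random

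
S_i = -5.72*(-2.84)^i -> [-5.72, 16.24, -46.14, 131.02, -372.11]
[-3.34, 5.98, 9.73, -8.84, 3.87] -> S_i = Random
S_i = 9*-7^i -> [9, -63, 441, -3087, 21609]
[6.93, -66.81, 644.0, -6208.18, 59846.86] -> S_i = 6.93*(-9.64)^i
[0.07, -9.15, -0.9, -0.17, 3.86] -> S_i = Random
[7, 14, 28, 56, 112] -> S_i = 7*2^i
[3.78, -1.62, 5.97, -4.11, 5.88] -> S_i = Random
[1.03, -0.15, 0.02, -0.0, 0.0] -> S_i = 1.03*(-0.15)^i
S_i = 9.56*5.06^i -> [9.56, 48.37, 244.77, 1238.54, 6267.0]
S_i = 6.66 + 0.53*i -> [6.66, 7.19, 7.72, 8.25, 8.78]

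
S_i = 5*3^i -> [5, 15, 45, 135, 405]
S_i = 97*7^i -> [97, 679, 4753, 33271, 232897]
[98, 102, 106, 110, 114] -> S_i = 98 + 4*i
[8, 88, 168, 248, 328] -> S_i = 8 + 80*i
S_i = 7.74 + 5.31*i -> [7.74, 13.05, 18.36, 23.67, 28.98]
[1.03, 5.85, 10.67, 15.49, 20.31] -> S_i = 1.03 + 4.82*i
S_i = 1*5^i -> [1, 5, 25, 125, 625]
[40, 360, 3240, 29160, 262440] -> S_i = 40*9^i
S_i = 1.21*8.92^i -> [1.21, 10.79, 96.28, 858.78, 7660.28]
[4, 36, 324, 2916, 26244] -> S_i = 4*9^i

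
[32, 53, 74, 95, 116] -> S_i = 32 + 21*i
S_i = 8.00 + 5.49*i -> [8.0, 13.49, 18.98, 24.47, 29.96]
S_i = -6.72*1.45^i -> [-6.72, -9.74, -14.13, -20.49, -29.71]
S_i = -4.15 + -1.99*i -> [-4.15, -6.14, -8.13, -10.12, -12.11]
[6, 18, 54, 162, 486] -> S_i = 6*3^i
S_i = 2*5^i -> [2, 10, 50, 250, 1250]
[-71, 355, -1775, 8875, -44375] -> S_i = -71*-5^i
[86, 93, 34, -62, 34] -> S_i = Random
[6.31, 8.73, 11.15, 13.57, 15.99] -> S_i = 6.31 + 2.42*i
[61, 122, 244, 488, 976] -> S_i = 61*2^i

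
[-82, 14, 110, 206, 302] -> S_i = -82 + 96*i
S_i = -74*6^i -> [-74, -444, -2664, -15984, -95904]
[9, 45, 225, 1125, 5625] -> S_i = 9*5^i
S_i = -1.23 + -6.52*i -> [-1.23, -7.75, -14.27, -20.79, -27.31]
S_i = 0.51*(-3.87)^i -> [0.51, -1.97, 7.64, -29.56, 114.4]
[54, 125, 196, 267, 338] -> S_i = 54 + 71*i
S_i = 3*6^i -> [3, 18, 108, 648, 3888]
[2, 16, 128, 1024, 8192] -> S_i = 2*8^i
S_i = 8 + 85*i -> [8, 93, 178, 263, 348]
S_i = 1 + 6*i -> [1, 7, 13, 19, 25]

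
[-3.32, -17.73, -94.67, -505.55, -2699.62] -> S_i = -3.32*5.34^i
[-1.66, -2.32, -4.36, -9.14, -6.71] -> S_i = Random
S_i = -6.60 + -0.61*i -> [-6.6, -7.21, -7.82, -8.43, -9.04]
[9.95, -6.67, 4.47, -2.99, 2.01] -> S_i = 9.95*(-0.67)^i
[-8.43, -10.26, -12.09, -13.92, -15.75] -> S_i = -8.43 + -1.83*i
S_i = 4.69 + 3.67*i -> [4.69, 8.36, 12.03, 15.7, 19.37]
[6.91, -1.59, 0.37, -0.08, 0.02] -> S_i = 6.91*(-0.23)^i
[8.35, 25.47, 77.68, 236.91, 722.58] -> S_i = 8.35*3.05^i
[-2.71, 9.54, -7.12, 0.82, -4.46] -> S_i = Random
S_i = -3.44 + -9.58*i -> [-3.44, -13.02, -22.6, -32.18, -41.76]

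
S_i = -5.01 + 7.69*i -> [-5.01, 2.68, 10.37, 18.06, 25.75]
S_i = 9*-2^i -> [9, -18, 36, -72, 144]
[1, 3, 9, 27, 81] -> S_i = 1*3^i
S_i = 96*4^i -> [96, 384, 1536, 6144, 24576]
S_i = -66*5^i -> [-66, -330, -1650, -8250, -41250]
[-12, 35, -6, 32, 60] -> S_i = Random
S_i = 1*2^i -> [1, 2, 4, 8, 16]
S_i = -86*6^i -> [-86, -516, -3096, -18576, -111456]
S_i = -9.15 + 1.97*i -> [-9.15, -7.18, -5.21, -3.24, -1.27]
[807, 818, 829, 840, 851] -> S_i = 807 + 11*i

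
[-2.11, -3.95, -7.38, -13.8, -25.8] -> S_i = -2.11*1.87^i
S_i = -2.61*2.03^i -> [-2.61, -5.3, -10.76, -21.83, -44.32]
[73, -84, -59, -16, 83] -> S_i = Random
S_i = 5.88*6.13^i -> [5.88, 36.04, 220.95, 1354.44, 8302.7]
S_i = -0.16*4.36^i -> [-0.16, -0.7, -3.04, -13.26, -57.82]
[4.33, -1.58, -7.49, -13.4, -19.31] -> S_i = 4.33 + -5.91*i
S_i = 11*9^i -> [11, 99, 891, 8019, 72171]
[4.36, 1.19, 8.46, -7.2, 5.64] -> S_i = Random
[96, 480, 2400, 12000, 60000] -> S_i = 96*5^i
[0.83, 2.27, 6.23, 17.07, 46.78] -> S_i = 0.83*2.74^i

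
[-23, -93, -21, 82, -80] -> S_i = Random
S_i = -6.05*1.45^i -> [-6.05, -8.77, -12.72, -18.44, -26.74]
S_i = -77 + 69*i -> [-77, -8, 61, 130, 199]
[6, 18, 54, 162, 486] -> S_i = 6*3^i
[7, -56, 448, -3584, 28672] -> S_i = 7*-8^i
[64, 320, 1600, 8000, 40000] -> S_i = 64*5^i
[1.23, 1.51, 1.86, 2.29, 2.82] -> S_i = 1.23*1.23^i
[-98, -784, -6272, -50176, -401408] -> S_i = -98*8^i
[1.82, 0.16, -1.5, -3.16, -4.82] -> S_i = 1.82 + -1.66*i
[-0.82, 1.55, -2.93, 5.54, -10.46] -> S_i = -0.82*(-1.89)^i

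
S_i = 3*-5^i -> [3, -15, 75, -375, 1875]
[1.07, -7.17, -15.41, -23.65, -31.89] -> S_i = 1.07 + -8.24*i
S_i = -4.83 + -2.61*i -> [-4.83, -7.44, -10.05, -12.66, -15.27]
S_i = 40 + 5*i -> [40, 45, 50, 55, 60]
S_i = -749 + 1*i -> [-749, -748, -747, -746, -745]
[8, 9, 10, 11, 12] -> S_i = 8 + 1*i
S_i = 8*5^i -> [8, 40, 200, 1000, 5000]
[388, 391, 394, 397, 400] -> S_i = 388 + 3*i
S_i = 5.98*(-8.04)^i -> [5.98, -48.08, 386.56, -3107.92, 24987.65]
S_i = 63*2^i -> [63, 126, 252, 504, 1008]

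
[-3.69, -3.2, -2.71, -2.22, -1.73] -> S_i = -3.69 + 0.49*i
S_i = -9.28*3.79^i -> [-9.28, -35.17, -133.3, -505.2, -1914.72]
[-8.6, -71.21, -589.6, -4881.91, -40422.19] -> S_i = -8.60*8.28^i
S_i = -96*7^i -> [-96, -672, -4704, -32928, -230496]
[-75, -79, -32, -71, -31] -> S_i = Random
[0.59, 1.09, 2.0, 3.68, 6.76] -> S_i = 0.59*1.84^i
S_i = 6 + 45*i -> [6, 51, 96, 141, 186]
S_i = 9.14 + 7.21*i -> [9.14, 16.35, 23.56, 30.77, 37.98]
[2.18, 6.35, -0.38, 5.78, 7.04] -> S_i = Random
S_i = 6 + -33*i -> [6, -27, -60, -93, -126]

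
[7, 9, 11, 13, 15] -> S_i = 7 + 2*i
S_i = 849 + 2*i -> [849, 851, 853, 855, 857]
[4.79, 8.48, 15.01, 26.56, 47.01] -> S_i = 4.79*1.77^i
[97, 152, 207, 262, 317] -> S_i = 97 + 55*i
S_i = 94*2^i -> [94, 188, 376, 752, 1504]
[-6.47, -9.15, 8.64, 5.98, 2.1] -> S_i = Random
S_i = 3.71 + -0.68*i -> [3.71, 3.03, 2.35, 1.67, 0.99]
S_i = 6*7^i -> [6, 42, 294, 2058, 14406]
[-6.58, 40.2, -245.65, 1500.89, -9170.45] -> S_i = -6.58*(-6.11)^i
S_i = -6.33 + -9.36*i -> [-6.33, -15.69, -25.05, -34.41, -43.77]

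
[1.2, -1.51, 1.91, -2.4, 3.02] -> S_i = 1.20*(-1.26)^i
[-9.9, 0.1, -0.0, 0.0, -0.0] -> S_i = -9.90*(-0.01)^i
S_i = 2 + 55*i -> [2, 57, 112, 167, 222]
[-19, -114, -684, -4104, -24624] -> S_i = -19*6^i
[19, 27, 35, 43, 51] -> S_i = 19 + 8*i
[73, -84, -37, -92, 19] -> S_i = Random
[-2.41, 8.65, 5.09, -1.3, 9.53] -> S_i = Random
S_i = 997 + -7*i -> [997, 990, 983, 976, 969]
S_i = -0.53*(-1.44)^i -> [-0.53, 0.76, -1.1, 1.58, -2.28]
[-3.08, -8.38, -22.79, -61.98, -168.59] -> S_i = -3.08*2.72^i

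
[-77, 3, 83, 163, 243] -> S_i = -77 + 80*i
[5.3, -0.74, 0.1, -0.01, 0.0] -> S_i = 5.30*(-0.14)^i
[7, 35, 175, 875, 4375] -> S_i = 7*5^i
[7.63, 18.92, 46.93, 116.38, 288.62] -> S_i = 7.63*2.48^i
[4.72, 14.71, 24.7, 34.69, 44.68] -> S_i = 4.72 + 9.99*i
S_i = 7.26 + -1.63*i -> [7.26, 5.63, 4.0, 2.37, 0.74]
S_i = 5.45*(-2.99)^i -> [5.45, -16.3, 48.72, -145.68, 435.59]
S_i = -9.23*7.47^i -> [-9.23, -68.95, -515.04, -3847.37, -28739.82]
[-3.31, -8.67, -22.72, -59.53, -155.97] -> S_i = -3.31*2.62^i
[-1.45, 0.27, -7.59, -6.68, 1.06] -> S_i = Random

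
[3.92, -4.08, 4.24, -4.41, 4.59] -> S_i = 3.92*(-1.04)^i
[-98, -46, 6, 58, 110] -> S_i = -98 + 52*i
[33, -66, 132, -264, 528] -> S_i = 33*-2^i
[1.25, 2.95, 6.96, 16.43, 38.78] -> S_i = 1.25*2.36^i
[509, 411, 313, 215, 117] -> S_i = 509 + -98*i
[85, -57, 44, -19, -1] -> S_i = Random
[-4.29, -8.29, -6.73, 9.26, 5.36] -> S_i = Random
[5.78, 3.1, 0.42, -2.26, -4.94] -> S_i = 5.78 + -2.68*i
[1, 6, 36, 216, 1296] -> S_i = 1*6^i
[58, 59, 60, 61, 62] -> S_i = 58 + 1*i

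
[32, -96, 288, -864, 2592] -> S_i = 32*-3^i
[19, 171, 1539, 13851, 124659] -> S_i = 19*9^i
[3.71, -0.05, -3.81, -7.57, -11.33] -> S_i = 3.71 + -3.76*i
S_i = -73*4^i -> [-73, -292, -1168, -4672, -18688]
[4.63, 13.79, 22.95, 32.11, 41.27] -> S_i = 4.63 + 9.16*i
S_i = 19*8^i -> [19, 152, 1216, 9728, 77824]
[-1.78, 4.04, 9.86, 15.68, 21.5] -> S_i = -1.78 + 5.82*i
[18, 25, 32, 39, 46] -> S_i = 18 + 7*i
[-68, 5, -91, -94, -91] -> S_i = Random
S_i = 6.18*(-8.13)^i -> [6.18, -50.24, 408.48, -3320.93, 26999.19]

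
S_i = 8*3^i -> [8, 24, 72, 216, 648]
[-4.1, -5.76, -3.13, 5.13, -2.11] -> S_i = Random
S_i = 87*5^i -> [87, 435, 2175, 10875, 54375]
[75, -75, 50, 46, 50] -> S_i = Random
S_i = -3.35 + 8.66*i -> [-3.35, 5.31, 13.97, 22.63, 31.29]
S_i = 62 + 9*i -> [62, 71, 80, 89, 98]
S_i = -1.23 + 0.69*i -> [-1.23, -0.54, 0.15, 0.84, 1.53]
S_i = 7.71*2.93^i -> [7.71, 22.59, 66.19, 193.94, 568.23]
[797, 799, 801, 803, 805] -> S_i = 797 + 2*i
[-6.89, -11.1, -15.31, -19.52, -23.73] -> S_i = -6.89 + -4.21*i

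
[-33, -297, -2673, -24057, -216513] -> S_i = -33*9^i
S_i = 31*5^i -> [31, 155, 775, 3875, 19375]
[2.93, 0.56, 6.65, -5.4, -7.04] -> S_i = Random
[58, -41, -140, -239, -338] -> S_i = 58 + -99*i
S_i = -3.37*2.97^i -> [-3.37, -10.01, -29.73, -88.29, -262.21]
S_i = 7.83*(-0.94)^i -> [7.83, -7.36, 6.92, -6.5, 6.11]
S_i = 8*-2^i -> [8, -16, 32, -64, 128]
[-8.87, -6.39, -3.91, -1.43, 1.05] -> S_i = -8.87 + 2.48*i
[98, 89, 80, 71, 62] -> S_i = 98 + -9*i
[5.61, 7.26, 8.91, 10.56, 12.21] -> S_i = 5.61 + 1.65*i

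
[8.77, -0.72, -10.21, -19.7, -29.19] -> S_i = 8.77 + -9.49*i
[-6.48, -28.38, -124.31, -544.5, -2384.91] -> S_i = -6.48*4.38^i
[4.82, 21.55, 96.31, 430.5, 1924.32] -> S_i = 4.82*4.47^i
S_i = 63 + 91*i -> [63, 154, 245, 336, 427]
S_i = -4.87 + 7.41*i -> [-4.87, 2.54, 9.95, 17.36, 24.77]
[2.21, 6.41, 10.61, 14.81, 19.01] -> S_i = 2.21 + 4.20*i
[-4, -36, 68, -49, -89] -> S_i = Random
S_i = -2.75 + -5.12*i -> [-2.75, -7.87, -12.99, -18.11, -23.23]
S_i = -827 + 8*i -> [-827, -819, -811, -803, -795]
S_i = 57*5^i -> [57, 285, 1425, 7125, 35625]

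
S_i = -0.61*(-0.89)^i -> [-0.61, 0.54, -0.48, 0.43, -0.38]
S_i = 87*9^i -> [87, 783, 7047, 63423, 570807]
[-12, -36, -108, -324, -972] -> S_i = -12*3^i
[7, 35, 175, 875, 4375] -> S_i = 7*5^i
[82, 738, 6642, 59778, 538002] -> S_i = 82*9^i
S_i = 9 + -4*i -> [9, 5, 1, -3, -7]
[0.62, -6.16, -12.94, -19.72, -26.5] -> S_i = 0.62 + -6.78*i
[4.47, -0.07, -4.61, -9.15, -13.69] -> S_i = 4.47 + -4.54*i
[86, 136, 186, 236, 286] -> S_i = 86 + 50*i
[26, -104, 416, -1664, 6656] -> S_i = 26*-4^i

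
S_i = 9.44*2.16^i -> [9.44, 20.39, 44.04, 95.13, 205.49]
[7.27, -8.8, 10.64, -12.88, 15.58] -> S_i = 7.27*(-1.21)^i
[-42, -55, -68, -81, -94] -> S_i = -42 + -13*i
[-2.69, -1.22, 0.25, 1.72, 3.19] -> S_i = -2.69 + 1.47*i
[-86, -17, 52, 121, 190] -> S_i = -86 + 69*i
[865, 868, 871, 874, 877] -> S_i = 865 + 3*i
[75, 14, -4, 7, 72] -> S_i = Random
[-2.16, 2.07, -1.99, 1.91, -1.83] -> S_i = -2.16*(-0.96)^i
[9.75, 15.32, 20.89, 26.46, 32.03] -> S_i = 9.75 + 5.57*i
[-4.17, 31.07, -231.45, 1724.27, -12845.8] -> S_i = -4.17*(-7.45)^i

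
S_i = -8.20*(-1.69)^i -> [-8.2, 13.86, -23.42, 39.58, -66.89]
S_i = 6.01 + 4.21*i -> [6.01, 10.22, 14.43, 18.64, 22.85]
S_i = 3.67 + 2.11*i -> [3.67, 5.78, 7.89, 10.0, 12.11]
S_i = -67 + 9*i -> [-67, -58, -49, -40, -31]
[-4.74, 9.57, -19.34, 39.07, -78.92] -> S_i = -4.74*(-2.02)^i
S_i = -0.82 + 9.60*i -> [-0.82, 8.78, 18.38, 27.98, 37.58]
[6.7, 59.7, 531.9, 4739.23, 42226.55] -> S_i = 6.70*8.91^i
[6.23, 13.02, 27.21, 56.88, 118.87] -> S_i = 6.23*2.09^i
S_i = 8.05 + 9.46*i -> [8.05, 17.51, 26.97, 36.43, 45.89]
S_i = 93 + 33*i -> [93, 126, 159, 192, 225]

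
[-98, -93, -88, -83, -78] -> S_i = -98 + 5*i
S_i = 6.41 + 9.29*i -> [6.41, 15.7, 24.99, 34.28, 43.57]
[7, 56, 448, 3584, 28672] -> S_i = 7*8^i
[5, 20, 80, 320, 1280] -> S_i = 5*4^i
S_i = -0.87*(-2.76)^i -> [-0.87, 2.4, -6.63, 18.29, -50.48]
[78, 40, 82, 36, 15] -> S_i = Random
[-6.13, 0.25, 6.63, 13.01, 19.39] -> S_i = -6.13 + 6.38*i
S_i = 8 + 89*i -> [8, 97, 186, 275, 364]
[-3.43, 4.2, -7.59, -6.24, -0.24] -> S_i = Random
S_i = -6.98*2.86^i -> [-6.98, -19.96, -57.09, -163.29, -467.0]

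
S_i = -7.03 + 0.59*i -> [-7.03, -6.44, -5.85, -5.26, -4.67]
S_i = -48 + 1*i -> [-48, -47, -46, -45, -44]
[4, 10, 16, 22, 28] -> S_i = 4 + 6*i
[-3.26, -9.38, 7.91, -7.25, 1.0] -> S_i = Random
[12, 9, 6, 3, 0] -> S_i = 12 + -3*i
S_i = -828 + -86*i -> [-828, -914, -1000, -1086, -1172]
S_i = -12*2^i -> [-12, -24, -48, -96, -192]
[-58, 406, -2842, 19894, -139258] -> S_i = -58*-7^i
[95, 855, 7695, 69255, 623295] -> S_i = 95*9^i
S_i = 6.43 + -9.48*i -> [6.43, -3.05, -12.53, -22.01, -31.49]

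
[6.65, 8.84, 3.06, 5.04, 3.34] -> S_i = Random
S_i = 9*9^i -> [9, 81, 729, 6561, 59049]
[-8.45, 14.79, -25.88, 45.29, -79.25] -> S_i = -8.45*(-1.75)^i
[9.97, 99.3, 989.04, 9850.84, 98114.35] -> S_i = 9.97*9.96^i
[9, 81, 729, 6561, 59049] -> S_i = 9*9^i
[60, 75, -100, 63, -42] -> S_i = Random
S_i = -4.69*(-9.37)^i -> [-4.69, 43.95, -411.77, 3858.26, -36151.91]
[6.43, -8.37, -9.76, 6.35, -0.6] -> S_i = Random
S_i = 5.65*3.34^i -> [5.65, 18.87, 63.03, 210.52, 703.13]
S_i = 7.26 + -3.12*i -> [7.26, 4.14, 1.02, -2.1, -5.22]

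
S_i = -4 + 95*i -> [-4, 91, 186, 281, 376]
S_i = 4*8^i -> [4, 32, 256, 2048, 16384]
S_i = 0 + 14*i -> [0, 14, 28, 42, 56]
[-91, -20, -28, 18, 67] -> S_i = Random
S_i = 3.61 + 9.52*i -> [3.61, 13.13, 22.65, 32.17, 41.69]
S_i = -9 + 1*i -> [-9, -8, -7, -6, -5]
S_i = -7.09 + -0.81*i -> [-7.09, -7.9, -8.71, -9.52, -10.33]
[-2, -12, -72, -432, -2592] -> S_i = -2*6^i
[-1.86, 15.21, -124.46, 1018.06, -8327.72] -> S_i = -1.86*(-8.18)^i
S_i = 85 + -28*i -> [85, 57, 29, 1, -27]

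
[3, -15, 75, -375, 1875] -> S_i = 3*-5^i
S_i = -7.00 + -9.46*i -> [-7.0, -16.46, -25.92, -35.38, -44.84]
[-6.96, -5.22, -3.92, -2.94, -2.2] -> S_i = -6.96*0.75^i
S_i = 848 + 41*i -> [848, 889, 930, 971, 1012]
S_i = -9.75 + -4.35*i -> [-9.75, -14.1, -18.45, -22.8, -27.15]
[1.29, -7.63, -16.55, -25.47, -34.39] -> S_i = 1.29 + -8.92*i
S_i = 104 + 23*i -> [104, 127, 150, 173, 196]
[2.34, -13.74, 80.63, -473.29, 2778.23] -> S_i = 2.34*(-5.87)^i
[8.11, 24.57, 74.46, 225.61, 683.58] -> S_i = 8.11*3.03^i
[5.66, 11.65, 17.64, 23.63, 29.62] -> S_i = 5.66 + 5.99*i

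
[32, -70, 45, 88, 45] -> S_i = Random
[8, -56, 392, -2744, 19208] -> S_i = 8*-7^i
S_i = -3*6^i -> [-3, -18, -108, -648, -3888]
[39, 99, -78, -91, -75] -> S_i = Random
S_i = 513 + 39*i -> [513, 552, 591, 630, 669]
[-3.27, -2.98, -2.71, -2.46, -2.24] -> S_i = -3.27*0.91^i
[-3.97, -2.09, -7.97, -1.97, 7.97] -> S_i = Random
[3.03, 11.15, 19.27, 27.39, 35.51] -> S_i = 3.03 + 8.12*i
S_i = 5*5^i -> [5, 25, 125, 625, 3125]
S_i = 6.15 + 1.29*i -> [6.15, 7.44, 8.73, 10.02, 11.31]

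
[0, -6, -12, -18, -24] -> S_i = 0 + -6*i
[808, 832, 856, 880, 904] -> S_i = 808 + 24*i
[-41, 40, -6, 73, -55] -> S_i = Random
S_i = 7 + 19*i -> [7, 26, 45, 64, 83]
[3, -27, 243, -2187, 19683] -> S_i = 3*-9^i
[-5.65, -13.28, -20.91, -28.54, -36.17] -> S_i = -5.65 + -7.63*i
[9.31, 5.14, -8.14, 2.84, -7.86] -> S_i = Random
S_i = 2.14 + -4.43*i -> [2.14, -2.29, -6.72, -11.15, -15.58]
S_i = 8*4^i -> [8, 32, 128, 512, 2048]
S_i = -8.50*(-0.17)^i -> [-8.5, 1.44, -0.25, 0.04, -0.01]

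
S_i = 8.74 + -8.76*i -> [8.74, -0.02, -8.78, -17.54, -26.3]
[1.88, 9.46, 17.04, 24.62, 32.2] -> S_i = 1.88 + 7.58*i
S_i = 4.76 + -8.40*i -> [4.76, -3.64, -12.04, -20.44, -28.84]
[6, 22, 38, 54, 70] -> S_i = 6 + 16*i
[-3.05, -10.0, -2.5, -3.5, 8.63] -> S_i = Random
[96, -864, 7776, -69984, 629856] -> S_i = 96*-9^i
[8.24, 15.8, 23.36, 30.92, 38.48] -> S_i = 8.24 + 7.56*i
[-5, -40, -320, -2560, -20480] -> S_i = -5*8^i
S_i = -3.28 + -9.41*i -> [-3.28, -12.69, -22.1, -31.51, -40.92]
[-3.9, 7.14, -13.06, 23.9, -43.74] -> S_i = -3.90*(-1.83)^i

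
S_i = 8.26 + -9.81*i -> [8.26, -1.55, -11.36, -21.17, -30.98]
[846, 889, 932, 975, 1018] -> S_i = 846 + 43*i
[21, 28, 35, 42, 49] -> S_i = 21 + 7*i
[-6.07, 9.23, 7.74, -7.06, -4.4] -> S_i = Random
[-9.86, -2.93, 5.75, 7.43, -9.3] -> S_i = Random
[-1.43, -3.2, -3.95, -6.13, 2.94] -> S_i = Random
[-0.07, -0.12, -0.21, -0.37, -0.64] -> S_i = -0.07*1.74^i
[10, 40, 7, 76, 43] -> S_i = Random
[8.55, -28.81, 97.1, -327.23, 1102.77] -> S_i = 8.55*(-3.37)^i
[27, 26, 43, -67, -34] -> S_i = Random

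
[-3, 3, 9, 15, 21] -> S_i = -3 + 6*i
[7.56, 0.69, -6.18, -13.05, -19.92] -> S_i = 7.56 + -6.87*i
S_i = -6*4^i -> [-6, -24, -96, -384, -1536]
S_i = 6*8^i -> [6, 48, 384, 3072, 24576]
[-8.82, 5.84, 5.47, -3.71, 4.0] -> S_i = Random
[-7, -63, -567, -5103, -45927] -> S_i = -7*9^i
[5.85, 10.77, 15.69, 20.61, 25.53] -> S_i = 5.85 + 4.92*i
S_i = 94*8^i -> [94, 752, 6016, 48128, 385024]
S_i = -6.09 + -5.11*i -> [-6.09, -11.2, -16.31, -21.42, -26.53]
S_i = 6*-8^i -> [6, -48, 384, -3072, 24576]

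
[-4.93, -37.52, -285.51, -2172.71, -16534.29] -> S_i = -4.93*7.61^i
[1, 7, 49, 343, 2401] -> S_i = 1*7^i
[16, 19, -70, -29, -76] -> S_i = Random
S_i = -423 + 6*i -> [-423, -417, -411, -405, -399]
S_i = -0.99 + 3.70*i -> [-0.99, 2.71, 6.41, 10.11, 13.81]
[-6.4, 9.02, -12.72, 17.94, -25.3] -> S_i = -6.40*(-1.41)^i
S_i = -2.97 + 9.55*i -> [-2.97, 6.58, 16.13, 25.68, 35.23]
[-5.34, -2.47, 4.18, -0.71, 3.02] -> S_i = Random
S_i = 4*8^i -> [4, 32, 256, 2048, 16384]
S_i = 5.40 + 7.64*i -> [5.4, 13.04, 20.68, 28.32, 35.96]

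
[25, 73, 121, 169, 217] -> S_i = 25 + 48*i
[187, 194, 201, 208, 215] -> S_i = 187 + 7*i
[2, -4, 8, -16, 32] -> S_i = 2*-2^i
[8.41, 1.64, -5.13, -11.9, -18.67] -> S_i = 8.41 + -6.77*i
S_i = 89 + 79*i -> [89, 168, 247, 326, 405]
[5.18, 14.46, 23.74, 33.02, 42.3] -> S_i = 5.18 + 9.28*i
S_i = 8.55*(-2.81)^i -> [8.55, -24.03, 67.51, -189.71, 533.08]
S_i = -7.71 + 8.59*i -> [-7.71, 0.88, 9.47, 18.06, 26.65]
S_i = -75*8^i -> [-75, -600, -4800, -38400, -307200]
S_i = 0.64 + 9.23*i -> [0.64, 9.87, 19.1, 28.33, 37.56]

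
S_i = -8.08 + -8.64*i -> [-8.08, -16.72, -25.36, -34.0, -42.64]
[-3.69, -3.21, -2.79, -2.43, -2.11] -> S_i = -3.69*0.87^i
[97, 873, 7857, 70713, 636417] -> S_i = 97*9^i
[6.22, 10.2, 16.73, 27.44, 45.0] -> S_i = 6.22*1.64^i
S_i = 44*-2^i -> [44, -88, 176, -352, 704]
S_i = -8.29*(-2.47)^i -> [-8.29, 20.48, -50.58, 124.92, -308.56]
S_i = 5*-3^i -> [5, -15, 45, -135, 405]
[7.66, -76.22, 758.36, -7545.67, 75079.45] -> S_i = 7.66*(-9.95)^i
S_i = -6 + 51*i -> [-6, 45, 96, 147, 198]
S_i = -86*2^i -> [-86, -172, -344, -688, -1376]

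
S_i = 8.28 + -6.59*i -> [8.28, 1.69, -4.9, -11.49, -18.08]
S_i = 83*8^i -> [83, 664, 5312, 42496, 339968]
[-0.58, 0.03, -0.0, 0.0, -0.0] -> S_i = -0.58*(-0.05)^i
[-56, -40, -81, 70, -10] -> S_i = Random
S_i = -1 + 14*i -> [-1, 13, 27, 41, 55]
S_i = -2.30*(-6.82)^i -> [-2.3, 15.69, -106.98, 729.59, -4975.83]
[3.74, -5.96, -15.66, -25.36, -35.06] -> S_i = 3.74 + -9.70*i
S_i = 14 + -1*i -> [14, 13, 12, 11, 10]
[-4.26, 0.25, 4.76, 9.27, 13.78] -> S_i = -4.26 + 4.51*i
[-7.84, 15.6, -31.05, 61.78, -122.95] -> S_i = -7.84*(-1.99)^i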